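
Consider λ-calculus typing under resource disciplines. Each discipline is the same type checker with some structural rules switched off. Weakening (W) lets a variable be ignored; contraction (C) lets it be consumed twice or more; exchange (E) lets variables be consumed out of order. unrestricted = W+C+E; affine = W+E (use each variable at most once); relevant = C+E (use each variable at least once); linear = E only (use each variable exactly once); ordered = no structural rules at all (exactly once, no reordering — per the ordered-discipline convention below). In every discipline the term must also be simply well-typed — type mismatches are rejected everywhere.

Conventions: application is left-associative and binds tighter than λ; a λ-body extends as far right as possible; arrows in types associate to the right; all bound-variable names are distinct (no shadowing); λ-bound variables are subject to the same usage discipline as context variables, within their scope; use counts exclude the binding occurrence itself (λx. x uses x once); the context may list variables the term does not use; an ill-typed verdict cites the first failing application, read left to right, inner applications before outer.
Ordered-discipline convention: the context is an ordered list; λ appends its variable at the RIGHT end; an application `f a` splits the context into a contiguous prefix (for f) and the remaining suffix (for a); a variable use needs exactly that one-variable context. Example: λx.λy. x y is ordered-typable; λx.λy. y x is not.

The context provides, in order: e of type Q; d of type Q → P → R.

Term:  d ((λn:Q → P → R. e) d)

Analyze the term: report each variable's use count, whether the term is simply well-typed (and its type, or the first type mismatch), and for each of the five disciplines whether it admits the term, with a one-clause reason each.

variable uses: e: 1×, d: 2×, n [bound]: 0×
uses in reading order: d, e, d
typing: well-typed at P → R
ordered: ✗, uses contraction: d ×2; unused: n — weakening required
linear: ✗, uses contraction: d ×2; unused: n — weakening required
affine: ✗, uses contraction: d ×2
relevant: ✗, unused: n — weakening required
unrestricted: ✓, typability at P → R is all that's needed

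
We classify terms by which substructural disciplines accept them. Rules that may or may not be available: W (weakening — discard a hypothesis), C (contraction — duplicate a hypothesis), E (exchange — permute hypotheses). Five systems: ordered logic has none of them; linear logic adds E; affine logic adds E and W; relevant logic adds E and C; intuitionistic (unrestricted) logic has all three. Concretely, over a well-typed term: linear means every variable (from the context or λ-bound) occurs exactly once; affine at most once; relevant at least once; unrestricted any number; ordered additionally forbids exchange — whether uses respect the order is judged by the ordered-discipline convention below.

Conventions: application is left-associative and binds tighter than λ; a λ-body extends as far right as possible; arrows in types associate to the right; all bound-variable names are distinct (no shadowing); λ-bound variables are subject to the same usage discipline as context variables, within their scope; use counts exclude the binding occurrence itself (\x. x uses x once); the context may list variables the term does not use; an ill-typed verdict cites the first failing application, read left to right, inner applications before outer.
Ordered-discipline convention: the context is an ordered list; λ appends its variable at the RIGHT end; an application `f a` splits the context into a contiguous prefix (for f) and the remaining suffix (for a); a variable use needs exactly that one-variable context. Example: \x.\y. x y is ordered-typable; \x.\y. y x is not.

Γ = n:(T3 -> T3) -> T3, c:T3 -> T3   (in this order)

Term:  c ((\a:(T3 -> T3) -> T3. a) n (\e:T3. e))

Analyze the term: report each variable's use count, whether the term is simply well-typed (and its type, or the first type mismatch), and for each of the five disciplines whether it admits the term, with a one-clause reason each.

variable uses: n ×1, c ×1, a [bound] ×1, e [bound] ×1
use order (left to right): c, a, n, e
typing: ✓ — T3
ordered: ✗, no contiguous prefix/suffix split fits c, a, n, e
linear: ✓, single use per variable (n, c, a, e)
affine: ✓, n, c, a, e: no repeats, contraction unneeded
relevant: ✓, n, c, a, e: all used, weakening unneeded
unrestricted: ✓, type-checks (T3) and nothing is barred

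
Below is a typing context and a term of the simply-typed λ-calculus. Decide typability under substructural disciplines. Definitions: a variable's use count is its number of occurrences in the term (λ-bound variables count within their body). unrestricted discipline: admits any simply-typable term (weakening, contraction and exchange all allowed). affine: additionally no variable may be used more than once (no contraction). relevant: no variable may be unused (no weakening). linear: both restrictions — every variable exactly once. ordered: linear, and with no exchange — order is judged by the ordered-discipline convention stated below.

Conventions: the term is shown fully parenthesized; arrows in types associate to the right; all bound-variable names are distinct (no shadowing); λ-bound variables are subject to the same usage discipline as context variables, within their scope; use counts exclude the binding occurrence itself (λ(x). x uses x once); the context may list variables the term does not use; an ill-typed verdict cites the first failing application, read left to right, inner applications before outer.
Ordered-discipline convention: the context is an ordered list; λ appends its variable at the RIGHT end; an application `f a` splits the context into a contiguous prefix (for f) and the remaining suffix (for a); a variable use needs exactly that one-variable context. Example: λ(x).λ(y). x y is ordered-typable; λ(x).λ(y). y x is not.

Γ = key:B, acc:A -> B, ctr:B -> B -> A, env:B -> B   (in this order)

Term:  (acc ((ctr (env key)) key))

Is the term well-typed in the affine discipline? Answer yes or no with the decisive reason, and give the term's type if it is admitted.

no — key ×2 used more than once (contraction)
usage: key ×2, acc ×1, ctr ×1, env ×1
order of uses: acc, ctr, env, key, key
typing: ✓ — B
summary: ordered ✗ | linear ✗ | affine ✗ | relevant ✓ | unrestricted ✓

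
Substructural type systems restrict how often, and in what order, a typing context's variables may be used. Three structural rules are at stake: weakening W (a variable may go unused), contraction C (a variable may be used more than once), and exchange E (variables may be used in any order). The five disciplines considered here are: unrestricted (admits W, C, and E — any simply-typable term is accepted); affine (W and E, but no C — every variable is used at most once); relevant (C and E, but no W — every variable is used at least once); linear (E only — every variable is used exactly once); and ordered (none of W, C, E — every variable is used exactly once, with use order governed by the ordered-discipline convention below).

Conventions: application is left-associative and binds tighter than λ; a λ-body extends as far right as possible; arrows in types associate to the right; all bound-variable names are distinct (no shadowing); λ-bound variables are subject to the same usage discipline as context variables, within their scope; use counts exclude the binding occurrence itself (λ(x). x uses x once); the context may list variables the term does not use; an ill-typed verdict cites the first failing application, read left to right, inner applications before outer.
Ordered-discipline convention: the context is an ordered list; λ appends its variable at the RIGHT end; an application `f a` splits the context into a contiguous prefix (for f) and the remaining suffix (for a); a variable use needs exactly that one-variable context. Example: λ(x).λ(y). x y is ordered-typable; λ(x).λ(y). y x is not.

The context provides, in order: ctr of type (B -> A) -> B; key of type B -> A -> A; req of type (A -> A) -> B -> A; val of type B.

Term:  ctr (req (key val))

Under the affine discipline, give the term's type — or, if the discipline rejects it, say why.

term : B
counts: ctr: 1, key: 1, req: 1, val: 1
use order (left to right): ctr, req, key, val
typing: ✓ — B
all disciplines: ordered ✗; linear ✓; affine ✓; relevant ✓; unrestricted ✓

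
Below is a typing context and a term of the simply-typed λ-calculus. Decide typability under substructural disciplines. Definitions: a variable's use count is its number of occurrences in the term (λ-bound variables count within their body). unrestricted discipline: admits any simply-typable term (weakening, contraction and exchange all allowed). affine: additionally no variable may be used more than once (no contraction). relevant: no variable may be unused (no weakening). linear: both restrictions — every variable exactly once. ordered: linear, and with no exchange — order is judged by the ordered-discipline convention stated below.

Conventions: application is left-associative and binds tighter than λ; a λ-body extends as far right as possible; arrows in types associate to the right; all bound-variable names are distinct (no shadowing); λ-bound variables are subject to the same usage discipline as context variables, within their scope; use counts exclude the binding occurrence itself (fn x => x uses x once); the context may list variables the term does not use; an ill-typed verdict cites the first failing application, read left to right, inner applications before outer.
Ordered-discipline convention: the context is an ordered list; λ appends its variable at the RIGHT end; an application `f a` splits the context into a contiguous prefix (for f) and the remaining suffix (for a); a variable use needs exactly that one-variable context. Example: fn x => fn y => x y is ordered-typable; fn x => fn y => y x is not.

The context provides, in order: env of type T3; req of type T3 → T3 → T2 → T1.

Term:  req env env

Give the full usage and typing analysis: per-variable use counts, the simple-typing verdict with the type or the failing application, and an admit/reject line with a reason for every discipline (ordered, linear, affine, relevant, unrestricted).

usage: env ×2, req ×1
use order (left to right): req, env, env
typing: ✓ — T2 → T1
ordered: ✗, needs contraction — env ×2
linear: ✗, needs contraction — env ×2
affine: ✗, needs contraction — env ×2
relevant: ✓, none of env, req goes unused
unrestricted: ✓, typability at T2 → T1 is all that's needed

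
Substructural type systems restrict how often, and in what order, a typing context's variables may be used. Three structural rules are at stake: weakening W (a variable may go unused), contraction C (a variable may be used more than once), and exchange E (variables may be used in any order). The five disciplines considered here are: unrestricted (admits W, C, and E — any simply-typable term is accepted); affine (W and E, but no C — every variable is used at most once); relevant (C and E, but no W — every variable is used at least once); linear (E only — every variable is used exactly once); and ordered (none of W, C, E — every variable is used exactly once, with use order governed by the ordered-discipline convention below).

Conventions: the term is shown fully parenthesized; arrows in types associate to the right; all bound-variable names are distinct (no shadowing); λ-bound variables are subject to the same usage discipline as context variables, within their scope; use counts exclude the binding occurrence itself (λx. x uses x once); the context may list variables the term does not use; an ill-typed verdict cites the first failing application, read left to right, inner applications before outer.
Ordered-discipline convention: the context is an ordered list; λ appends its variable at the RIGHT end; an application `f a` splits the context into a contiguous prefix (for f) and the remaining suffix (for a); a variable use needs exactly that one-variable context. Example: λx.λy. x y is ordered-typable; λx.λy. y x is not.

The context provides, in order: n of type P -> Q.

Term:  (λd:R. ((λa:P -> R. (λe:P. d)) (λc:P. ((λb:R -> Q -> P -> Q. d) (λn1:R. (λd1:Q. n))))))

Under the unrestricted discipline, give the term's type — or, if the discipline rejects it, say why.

term : R -> P -> R
variable uses: n=1; d (λ-bound)=2; a (λ-bound)=0; e (λ-bound)=0; c (λ-bound)=0; b (λ-bound)=0; n1 (λ-bound)=0; d1 (λ-bound)=0
left-to-right use order: d, d, n
typing: well-typed at R -> P -> R
per-discipline verdicts: ordered ✗ · linear ✗ · affine ✗ · relevant ✗ · unrestricted ✓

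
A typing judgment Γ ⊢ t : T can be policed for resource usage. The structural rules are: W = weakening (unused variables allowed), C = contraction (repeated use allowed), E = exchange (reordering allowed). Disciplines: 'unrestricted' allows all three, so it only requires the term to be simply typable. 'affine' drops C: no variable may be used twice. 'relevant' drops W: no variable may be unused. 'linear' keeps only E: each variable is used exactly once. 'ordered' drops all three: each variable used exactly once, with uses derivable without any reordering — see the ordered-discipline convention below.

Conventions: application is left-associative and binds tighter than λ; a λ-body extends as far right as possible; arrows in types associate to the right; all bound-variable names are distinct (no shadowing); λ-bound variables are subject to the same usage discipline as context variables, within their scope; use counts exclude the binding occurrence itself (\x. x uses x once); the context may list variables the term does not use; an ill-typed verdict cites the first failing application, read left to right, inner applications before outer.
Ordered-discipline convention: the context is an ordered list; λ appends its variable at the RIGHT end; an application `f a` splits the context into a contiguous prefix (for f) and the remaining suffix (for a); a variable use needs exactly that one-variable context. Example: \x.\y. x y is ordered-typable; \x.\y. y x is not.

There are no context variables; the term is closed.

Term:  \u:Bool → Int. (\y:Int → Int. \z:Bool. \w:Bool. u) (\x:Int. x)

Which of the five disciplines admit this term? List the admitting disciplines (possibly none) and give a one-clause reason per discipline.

admitted by: affine, unrestricted
variable uses: u (λ-bound) ×1, y (λ-bound) ×0, z (λ-bound) ×0, w (λ-bound) ×0, x (λ-bound) ×1
order of uses: u, x
typing: well-typed at (Bool → Int) → Bool → Bool → Bool → Int
ordered: ✗ — unused: y, z, w — weakening required
linear: ✗ — unused: y, z, w — weakening required
affine: ✓ — no duplicate uses among u, y, z, w, x
relevant: ✗ — unused: y, z, w — weakening required
unrestricted: ✓ — typability at (Bool → Int) → Bool → Bool → Bool → Int is all that's needed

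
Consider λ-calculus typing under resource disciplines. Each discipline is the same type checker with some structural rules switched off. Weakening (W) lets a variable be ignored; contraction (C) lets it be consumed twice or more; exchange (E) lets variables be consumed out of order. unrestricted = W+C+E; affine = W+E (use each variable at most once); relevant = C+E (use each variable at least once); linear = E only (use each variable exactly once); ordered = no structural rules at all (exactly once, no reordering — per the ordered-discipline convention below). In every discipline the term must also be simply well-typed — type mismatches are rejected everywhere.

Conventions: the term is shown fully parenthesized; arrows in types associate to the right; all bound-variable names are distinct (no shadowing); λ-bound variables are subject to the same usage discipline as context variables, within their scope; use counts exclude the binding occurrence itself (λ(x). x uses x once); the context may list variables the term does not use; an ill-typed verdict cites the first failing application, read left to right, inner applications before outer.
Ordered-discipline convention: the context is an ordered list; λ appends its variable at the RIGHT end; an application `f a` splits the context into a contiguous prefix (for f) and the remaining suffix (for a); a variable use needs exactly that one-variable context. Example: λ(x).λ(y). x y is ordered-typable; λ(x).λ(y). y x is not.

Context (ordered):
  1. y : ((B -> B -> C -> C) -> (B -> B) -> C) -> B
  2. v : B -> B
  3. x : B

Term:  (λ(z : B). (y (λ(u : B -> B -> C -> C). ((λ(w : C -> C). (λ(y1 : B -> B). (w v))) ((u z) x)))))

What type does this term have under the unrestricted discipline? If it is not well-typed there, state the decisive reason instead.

not well-typed under unrestricted — fails simple typing
use counts: y ×1; v ×1; x ×1; z [bound] ×1; u [bound] ×1; w [bound] ×1; y1 [bound] ×0
uses in reading order: y, w, v, u, z, x
typing: ill-typed: an application expects C but receives B -> B
per-discipline verdicts: ordered ✗; linear ✗; affine ✗; relevant ✗; unrestricted ✗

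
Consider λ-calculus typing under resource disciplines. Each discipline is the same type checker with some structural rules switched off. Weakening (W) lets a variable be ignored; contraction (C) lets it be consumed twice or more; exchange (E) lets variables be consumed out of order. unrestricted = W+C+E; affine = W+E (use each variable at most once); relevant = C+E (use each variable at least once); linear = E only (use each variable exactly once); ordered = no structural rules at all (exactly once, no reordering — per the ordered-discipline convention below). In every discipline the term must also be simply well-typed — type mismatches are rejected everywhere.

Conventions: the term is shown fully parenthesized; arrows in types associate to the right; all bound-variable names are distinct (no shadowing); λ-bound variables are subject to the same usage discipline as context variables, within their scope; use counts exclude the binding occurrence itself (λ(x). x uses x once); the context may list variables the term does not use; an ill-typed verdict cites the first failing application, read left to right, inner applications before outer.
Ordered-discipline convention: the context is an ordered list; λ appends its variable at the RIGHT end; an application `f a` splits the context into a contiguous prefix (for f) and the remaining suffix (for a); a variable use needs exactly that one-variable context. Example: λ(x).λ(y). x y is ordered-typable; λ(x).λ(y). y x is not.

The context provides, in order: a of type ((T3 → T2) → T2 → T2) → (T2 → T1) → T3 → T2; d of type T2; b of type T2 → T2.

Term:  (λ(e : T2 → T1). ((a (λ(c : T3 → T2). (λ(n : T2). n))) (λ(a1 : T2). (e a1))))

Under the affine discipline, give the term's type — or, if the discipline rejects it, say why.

term : (T2 → T1) → T3 → T2
usage: a=1; d=0; b=0; e (λ-bound)=1; c (λ-bound)=0; n (λ-bound)=1; a1 (λ-bound)=1
left-to-right use order: a, n, e, a1
typing: ✓ — (T2 → T1) → T3 → T2
across the five disciplines: ordered ✗; linear ✗; affine ✓; relevant ✗; unrestricted ✓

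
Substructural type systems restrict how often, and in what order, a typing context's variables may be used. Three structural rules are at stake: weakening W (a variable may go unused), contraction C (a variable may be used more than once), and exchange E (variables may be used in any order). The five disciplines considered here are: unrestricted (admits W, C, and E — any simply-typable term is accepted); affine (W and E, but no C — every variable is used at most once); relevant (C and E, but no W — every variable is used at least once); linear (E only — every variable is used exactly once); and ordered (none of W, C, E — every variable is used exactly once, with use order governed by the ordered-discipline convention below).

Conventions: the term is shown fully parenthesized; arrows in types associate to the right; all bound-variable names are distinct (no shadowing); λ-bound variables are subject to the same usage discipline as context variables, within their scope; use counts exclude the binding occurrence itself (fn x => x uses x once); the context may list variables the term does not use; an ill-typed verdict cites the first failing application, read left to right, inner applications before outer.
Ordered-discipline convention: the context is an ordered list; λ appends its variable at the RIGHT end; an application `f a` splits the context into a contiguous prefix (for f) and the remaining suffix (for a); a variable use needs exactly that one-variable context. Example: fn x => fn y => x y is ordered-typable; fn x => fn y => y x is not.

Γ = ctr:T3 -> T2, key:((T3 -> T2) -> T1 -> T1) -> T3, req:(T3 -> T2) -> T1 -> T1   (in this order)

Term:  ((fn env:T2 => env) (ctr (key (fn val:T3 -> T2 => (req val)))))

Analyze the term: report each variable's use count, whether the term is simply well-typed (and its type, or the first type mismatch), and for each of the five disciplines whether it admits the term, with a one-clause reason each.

variable uses: ctr ×1; key ×1; req ×1; env (λ-bound) ×1; val (λ-bound) ×1
left-to-right use order: env, ctr, key, req, val
typing: the term checks, with type T2
ordered ✓ (single-use (ctr, key, req, env, val), ordered derivation ok)
linear ✓ (ctr, key, req, env, val: one use apiece)
affine ✓ (none of ctr, key, req, env, val used more than once)
relevant ✓ (every one of ctr, key, req, env, val appears)
unrestricted ✓ (type-checks (T2) and nothing is barred)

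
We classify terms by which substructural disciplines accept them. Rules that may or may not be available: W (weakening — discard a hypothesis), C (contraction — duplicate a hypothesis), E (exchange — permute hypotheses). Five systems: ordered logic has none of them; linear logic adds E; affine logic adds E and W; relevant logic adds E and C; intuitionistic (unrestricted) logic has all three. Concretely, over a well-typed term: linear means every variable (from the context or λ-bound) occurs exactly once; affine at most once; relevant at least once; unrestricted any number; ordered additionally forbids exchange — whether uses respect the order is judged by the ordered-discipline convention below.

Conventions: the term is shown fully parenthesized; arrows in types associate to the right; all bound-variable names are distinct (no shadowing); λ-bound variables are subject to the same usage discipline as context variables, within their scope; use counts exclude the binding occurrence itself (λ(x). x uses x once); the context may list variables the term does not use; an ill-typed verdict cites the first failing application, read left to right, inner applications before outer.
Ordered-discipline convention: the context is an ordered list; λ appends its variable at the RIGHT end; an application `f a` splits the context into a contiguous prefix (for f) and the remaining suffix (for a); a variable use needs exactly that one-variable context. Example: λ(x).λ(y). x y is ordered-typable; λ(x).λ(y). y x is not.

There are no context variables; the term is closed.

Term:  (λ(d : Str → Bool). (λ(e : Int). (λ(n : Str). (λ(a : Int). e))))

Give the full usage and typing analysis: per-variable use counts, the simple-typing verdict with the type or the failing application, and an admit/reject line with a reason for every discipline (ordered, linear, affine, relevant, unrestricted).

counts: d [bound]: 0×; e [bound]: 1×; n [bound]: 0×; a [bound]: 0×
left-to-right use order: e
typing: the term checks, with type (Str → Bool) → Int → Str → Int → Int
ordered ✗ (unused: d, n, a — weakening required)
linear ✗ (unused: d, n, a — weakening required)
affine ✓ (none of d, e, n, a used more than once)
relevant ✗ (unused: d, n, a — weakening required)
unrestricted ✓ (type-checks ((Str → Bool) → Int → Str → Int → Int) and nothing is barred)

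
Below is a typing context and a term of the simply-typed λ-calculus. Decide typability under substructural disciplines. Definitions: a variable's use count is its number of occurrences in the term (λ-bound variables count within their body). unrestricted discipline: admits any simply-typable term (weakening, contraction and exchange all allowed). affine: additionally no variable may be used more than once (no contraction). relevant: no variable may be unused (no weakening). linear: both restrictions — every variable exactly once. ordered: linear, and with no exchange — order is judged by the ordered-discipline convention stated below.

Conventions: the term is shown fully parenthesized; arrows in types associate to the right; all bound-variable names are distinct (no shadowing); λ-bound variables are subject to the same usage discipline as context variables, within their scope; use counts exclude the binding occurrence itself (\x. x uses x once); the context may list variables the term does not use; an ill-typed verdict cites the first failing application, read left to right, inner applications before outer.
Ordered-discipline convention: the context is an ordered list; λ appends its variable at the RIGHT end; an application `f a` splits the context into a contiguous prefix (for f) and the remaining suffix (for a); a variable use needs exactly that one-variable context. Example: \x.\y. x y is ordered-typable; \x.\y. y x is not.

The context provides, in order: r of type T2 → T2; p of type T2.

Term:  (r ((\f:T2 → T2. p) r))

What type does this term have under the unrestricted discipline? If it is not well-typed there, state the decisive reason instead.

term : T2
usage: r ×2; p ×1; f (λ-bound) ×0
uses in reading order: r, p, r
typing: well-typed at T2
per-discipline verdicts: ordered ✗; linear ✗; affine ✗; relevant ✗; unrestricted ✓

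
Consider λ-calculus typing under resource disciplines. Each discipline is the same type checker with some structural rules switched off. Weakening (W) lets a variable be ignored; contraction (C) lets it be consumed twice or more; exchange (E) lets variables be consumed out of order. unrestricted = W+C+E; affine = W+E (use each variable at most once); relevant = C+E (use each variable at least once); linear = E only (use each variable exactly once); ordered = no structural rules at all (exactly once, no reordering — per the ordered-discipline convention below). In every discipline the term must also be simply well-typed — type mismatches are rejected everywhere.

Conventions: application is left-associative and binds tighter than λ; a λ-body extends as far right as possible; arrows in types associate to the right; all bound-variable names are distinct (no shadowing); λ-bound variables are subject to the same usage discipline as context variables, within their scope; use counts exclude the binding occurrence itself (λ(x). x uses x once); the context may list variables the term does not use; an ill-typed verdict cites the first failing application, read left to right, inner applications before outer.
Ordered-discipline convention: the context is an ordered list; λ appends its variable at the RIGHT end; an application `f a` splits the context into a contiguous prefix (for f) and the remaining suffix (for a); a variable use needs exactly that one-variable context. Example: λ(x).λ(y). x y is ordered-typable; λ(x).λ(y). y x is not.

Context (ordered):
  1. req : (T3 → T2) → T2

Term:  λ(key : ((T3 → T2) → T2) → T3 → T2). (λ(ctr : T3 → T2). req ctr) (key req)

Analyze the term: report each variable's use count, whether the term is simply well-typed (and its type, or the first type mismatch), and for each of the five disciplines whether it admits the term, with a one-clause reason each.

usage: req: 2; key [bound]: 1; ctr [bound]: 1
uses in reading order: req, ctr, key, req
typing: well-typed — term : (((T3 → T2) → T2) → T3 → T2) → T2
ordered: ✗, repeated use of req ×2
linear: ✗, repeated use of req ×2
affine: ✗, repeated use of req ×2
relevant: ✓, every one of req, key, ctr appears
unrestricted: ✓, well-typed at (((T3 → T2) → T2) → T3 → T2) → T2; no restrictions here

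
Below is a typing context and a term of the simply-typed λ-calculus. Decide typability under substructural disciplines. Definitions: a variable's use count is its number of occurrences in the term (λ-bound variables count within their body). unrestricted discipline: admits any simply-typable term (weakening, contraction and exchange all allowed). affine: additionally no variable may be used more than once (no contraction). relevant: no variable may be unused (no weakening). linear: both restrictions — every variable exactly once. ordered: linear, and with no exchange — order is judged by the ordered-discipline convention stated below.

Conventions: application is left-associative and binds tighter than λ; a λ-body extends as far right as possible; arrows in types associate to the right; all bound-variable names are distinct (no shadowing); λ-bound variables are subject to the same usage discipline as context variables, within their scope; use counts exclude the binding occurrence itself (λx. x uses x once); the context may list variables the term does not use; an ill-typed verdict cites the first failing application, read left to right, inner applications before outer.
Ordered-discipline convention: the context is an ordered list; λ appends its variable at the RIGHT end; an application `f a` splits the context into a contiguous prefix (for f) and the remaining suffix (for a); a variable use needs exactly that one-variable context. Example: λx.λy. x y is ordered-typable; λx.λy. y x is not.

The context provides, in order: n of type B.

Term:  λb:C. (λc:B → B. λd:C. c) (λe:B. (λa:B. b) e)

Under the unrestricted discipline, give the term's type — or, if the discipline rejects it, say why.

not well-typed under unrestricted — not simply typable
use counts: n: 0; b (λ-bound): 1; c (λ-bound): 1; d (λ-bound): 0; e (λ-bound): 1; a (λ-bound): 0
use order (left to right): c, b, e
typing: ill-typed: a function awaiting B → B gets B → C
across the five disciplines: ordered ✗ · linear ✗ · affine ✗ · relevant ✗ · unrestricted ✗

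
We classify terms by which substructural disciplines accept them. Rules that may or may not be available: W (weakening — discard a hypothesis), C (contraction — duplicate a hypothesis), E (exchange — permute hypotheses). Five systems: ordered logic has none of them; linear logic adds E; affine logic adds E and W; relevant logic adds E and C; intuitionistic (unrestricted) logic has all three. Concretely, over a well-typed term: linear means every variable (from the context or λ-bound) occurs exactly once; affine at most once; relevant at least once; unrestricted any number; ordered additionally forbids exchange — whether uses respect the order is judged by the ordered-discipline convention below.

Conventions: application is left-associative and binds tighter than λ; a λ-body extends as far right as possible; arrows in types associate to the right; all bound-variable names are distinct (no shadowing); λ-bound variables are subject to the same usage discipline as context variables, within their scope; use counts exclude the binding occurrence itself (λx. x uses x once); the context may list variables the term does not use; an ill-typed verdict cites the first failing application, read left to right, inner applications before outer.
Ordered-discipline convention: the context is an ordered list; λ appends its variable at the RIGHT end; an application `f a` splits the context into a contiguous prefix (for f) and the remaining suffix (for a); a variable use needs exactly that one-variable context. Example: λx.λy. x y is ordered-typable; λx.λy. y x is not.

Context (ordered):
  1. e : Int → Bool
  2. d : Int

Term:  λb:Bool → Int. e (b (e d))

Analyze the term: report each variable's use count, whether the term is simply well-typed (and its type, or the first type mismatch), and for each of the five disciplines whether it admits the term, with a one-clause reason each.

usage: e=2; d=1; b [bound]=1
order of uses: e, b, e, d
typing: well-typed — term : (Bool → Int) → Bool
ordered ✗ (repeated use of e ×2)
linear ✗ (repeated use of e ×2)
affine ✗ (repeated use of e ×2)
relevant ✓ (every one of e, d, b appears)
unrestricted ✓ (type-checks ((Bool → Int) → Bool) and nothing is barred)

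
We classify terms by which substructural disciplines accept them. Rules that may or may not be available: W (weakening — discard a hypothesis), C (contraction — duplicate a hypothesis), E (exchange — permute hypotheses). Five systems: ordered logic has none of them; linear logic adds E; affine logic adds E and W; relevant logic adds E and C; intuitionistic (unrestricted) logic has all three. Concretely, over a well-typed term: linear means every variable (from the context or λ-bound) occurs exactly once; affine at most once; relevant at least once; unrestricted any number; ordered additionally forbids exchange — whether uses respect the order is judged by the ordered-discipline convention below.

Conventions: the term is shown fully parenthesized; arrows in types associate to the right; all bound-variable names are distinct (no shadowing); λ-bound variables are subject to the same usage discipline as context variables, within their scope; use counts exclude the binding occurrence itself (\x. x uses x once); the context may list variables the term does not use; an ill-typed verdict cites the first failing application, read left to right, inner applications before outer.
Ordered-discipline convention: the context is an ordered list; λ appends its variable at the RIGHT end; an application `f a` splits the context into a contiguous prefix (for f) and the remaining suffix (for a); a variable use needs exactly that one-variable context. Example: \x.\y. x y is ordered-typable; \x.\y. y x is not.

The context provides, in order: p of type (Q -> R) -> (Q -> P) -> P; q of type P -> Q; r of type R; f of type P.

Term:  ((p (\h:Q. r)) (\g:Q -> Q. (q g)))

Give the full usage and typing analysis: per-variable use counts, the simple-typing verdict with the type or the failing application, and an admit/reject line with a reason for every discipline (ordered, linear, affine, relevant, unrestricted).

use counts: p ×1, q ×1, r ×1, f ×0, h (bound) ×0, g (bound) ×1
use order (left to right): p, r, q, g
typing: ill-typed: a function awaiting P gets Q -> Q
ordered: ✗, not simply typable
linear: ✗, fails simple typing
affine: ✗, a type mismatch blocks all five
relevant: ✗, the type mismatch rejects it
unrestricted: ✗, not simply typable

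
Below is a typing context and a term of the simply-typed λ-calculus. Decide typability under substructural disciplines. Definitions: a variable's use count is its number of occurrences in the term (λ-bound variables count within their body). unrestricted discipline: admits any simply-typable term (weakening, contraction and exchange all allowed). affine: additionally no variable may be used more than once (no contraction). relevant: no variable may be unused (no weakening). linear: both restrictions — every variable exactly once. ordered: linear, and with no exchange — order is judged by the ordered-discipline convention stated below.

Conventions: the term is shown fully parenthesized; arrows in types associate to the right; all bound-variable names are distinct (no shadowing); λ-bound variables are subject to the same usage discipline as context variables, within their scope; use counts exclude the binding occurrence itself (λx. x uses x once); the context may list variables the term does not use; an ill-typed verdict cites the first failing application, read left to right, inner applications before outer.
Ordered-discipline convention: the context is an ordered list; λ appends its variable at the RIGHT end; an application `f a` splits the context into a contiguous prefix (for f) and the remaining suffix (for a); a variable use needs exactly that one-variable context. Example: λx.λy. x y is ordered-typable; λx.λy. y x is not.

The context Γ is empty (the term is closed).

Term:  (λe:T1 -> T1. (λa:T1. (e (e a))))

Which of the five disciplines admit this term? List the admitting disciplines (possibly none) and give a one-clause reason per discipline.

admitted in: relevant, unrestricted
use counts: e [bound] ×2; a [bound] ×1
order of uses: e, e, a
typing: well-typed — term : (T1 -> T1) -> T1 -> T1
ordered: ✗ — repeated use of e ×2
linear: ✗ — repeated use of e ×2
affine: ✗ — repeated use of e ×2
relevant: ✓ — e, a: all used, weakening unneeded
unrestricted: ✓ — well-typed at (T1 -> T1) -> T1 -> T1; no restrictions here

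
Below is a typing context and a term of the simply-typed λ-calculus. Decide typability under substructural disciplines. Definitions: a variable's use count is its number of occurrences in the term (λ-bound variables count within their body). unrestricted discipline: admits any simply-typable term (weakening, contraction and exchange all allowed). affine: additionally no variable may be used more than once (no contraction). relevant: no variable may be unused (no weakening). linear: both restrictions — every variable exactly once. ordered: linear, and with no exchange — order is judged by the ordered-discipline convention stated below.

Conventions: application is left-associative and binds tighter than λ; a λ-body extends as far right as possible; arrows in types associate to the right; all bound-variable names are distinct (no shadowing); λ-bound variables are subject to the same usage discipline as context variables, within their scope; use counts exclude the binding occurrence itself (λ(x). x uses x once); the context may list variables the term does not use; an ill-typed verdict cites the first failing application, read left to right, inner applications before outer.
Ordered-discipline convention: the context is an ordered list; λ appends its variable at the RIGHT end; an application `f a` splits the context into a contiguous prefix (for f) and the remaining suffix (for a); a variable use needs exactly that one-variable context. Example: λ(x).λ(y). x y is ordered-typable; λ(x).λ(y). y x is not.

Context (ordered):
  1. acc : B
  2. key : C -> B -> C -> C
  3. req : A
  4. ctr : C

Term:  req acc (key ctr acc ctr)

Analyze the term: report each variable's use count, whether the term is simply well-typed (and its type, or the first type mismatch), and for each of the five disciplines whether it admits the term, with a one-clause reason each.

usage: acc: 2×, key: 1×, req: 1×, ctr: 2×
left-to-right use order: req, acc, key, ctr, acc, ctr
typing: ill-typed: non-function type A applied to an argument
ordered ✗ (fails simple typing)
linear ✗ (a type mismatch blocks all five)
affine ✗ (the type mismatch rejects it)
relevant ✗ (not simply typable)
unrestricted ✗ (fails simple typing)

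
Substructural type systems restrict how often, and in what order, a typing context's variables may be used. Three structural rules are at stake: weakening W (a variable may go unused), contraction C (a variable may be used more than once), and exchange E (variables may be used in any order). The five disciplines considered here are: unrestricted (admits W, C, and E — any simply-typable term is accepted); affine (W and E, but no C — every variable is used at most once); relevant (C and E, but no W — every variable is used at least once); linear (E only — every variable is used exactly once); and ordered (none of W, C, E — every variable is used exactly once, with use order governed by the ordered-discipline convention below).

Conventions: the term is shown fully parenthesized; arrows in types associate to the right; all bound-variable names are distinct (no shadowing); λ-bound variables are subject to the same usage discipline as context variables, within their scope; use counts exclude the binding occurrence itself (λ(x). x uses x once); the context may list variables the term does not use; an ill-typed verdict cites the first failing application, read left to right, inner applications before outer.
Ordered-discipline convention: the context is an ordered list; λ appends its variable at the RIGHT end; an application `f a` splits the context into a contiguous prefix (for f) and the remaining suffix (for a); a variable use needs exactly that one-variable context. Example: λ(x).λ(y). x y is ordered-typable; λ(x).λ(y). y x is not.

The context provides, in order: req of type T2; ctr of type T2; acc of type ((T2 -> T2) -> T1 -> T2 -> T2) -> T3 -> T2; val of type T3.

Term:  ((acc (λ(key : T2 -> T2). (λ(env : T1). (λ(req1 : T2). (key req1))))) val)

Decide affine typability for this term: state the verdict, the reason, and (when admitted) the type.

yes — none of req, ctr, acc, val, key, env, req1 used more than once; term : T2
variable uses: req: 0; ctr: 0; acc: 1; val: 1; key (λ-bound): 1; env (λ-bound): 0; req1 (λ-bound): 1
order of uses: acc, key, req1, val
typing: the term checks, with type T2
per-discipline verdicts: ordered ✗, linear ✗, affine ✓, relevant ✗, unrestricted ✓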